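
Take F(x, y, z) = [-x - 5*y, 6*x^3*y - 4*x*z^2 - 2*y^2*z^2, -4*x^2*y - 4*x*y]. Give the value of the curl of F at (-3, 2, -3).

(∇×F)₁ = ∂F₃/∂y − ∂F₂/∂z = -4*x^2 + 8*x*z - 4*x + 4*y^2*z
(∇×F)₂ = ∂F₁/∂z − ∂F₃/∂x = 8*x*y + 4*y
(∇×F)₃ = ∂F₂/∂x − ∂F₁/∂y = 18*x^2*y - 4*z^2 + 5
∇×F = (-4*x^2 + 8*x*z - 4*x + 4*y^2*z, 8*x*y + 4*y, 18*x^2*y - 4*z^2 + 5)
At (-3, 2, -3): (0, -40, 293).

(0, -40, 293)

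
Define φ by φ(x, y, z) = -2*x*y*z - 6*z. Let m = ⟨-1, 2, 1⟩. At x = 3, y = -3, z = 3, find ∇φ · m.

∂φ/∂x = -2*y*z
∂φ/∂y = -2*x*z
∂φ/∂z = -2*x*y - 6
∇φ at (3, -3, 3) = (18, -18, 12)
∇φ · m = (18)(-1) + (-18)(2) + (12)(1) = -42

-42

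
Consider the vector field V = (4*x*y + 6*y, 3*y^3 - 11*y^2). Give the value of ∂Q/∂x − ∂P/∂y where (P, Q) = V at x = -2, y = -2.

2

∂V₂/∂x = 0
∂V₁/∂y = 4*x + 6
Scalar curl = -4*x - 6
At (-2, -2): 2.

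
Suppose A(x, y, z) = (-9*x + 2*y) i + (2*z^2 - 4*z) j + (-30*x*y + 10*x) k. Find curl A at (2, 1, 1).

(∇×A)₁ = ∂A₃/∂y − ∂A₂/∂z = -30*x - 4*z + 4
(∇×A)₂ = ∂A₁/∂z − ∂A₃/∂x = 30*y - 10
(∇×A)₃ = ∂A₂/∂x − ∂A₁/∂y = -2
∇×A = (-30*x - 4*z + 4, 30*y - 10, -2)
At (2, 1, 1): (-60, 20, -2).

(-60, 20, -2)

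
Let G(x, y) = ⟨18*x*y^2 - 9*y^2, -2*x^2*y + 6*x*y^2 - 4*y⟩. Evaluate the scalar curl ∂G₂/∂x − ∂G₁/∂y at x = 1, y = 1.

-16

∂G₂/∂x = -4*x*y + 6*y^2
∂G₁/∂y = 36*x*y - 18*y
Scalar curl = -40*x*y + 6*y^2 + 18*y
At (1, 1): -16.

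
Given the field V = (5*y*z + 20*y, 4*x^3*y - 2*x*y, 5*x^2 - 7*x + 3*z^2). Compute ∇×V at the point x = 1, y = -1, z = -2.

(0, -8, -20)

(∇×V)₁ = ∂V₃/∂y − ∂V₂/∂z = 0
(∇×V)₂ = ∂V₁/∂z − ∂V₃/∂x = -10*x + 5*y + 7
(∇×V)₃ = ∂V₂/∂x − ∂V₁/∂y = 12*x^2*y - 2*y - 5*z - 20
∇×V = (0, -10*x + 5*y + 7, 12*x^2*y - 2*y - 5*z - 20)
At (1, -1, -2): (0, -8, -20).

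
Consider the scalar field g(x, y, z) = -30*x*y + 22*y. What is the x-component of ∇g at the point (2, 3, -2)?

-90

(∇g)_1 = ∂g/∂x = -30*y
At (2, 3, -2): -90.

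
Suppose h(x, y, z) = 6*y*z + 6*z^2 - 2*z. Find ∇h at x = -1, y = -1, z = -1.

∂h/∂x = 0
∂h/∂y = 6*z
∂h/∂z = 6*y + 12*z - 2
∇h = (0, 6*z, 6*y + 12*z - 2)
At (-1, -1, -1): (0, -6, -20).

(0, -6, -20)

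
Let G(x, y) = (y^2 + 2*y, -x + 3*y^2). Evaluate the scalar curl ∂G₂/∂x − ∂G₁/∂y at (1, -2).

∂G₂/∂x = -1
∂G₁/∂y = 2*y + 2
Scalar curl = -2*y - 3
At (1, -2): 1.

1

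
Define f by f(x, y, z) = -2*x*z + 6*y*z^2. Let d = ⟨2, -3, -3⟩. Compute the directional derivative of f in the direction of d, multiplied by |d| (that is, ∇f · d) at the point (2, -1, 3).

-54

∂f/∂x = -2*z
∂f/∂y = 6*z^2
∂f/∂z = -2*x + 12*y*z
∇f at (2, -1, 3) = (-6, 54, -40)
∇f · d = (-6)(2) + (54)(-3) + (-40)(-3) = -54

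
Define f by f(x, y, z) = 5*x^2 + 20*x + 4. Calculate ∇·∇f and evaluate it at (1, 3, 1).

10

∂²f/∂x² = 10
∂²f/∂y² = 0
∂²f/∂z² = 0
∇²f = 10
At (1, 3, 1): 10.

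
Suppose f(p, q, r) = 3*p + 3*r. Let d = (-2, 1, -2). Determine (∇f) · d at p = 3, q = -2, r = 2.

∂f/∂p = 3
∂f/∂q = 0
∂f/∂r = 3
∇f at (3, -2, 2) = (3, 0, 3)
∇f · d = (3)(-2) + (0)(1) + (3)(-2) = -12

-12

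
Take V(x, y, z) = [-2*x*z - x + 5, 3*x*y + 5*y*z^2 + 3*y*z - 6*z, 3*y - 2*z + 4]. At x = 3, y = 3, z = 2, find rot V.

(∇×V)₁ = ∂V₃/∂y − ∂V₂/∂z = -10*y*z - 3*y + 9
(∇×V)₂ = ∂V₁/∂z − ∂V₃/∂x = -2*x
(∇×V)₃ = ∂V₂/∂x − ∂V₁/∂y = 3*y
∇×V = (-10*y*z - 3*y + 9, -2*x, 3*y)
At (3, 3, 2): (-60, -6, 9).

(-60, -6, 9)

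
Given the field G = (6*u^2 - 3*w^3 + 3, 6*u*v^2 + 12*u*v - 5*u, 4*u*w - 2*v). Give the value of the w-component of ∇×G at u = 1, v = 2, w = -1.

43

(∇×G)_3 = ∂G₂/∂u − ∂G₁/∂v
= 6*v^2 + 12*v - 5 − (0)
= 6*v^2 + 12*v - 5
At (1, 2, -1): 43.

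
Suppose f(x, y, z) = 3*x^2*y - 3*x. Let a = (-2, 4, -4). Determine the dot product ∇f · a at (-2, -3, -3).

∂f/∂x = 6*x*y - 3
∂f/∂y = 3*x^2
∂f/∂z = 0
∇f at (-2, -3, -3) = (33, 12, 0)
∇f · a = (33)(-2) + (12)(4) + (0)(-4) = -18

-18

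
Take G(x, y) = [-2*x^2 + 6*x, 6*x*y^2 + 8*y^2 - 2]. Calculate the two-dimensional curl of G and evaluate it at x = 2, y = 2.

24

∂G₂/∂x = 6*y^2
∂G₁/∂y = 0
Scalar curl = 6*y^2
At (2, 2): 24.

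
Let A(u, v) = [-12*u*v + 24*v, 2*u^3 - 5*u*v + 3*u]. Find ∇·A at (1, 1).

-17

∂A₁/∂u = -12*v
∂A₂/∂v = -5*u
∇·A = -5*u - 12*v
At (1, 1): -17.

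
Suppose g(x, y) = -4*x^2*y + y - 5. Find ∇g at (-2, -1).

(-16, -15)

∂g/∂x = -8*x*y
∂g/∂y = -4*x^2 + 1
∇g = (-8*x*y, -4*x^2 + 1)
At (-2, -1): (-16, -15).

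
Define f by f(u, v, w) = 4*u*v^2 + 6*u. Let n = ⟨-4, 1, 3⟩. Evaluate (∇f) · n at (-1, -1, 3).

∂f/∂u = 4*v^2 + 6
∂f/∂v = 8*u*v
∂f/∂w = 0
∇f at (-1, -1, 3) = (10, 8, 0)
∇f · n = (10)(-4) + (8)(1) + (0)(3) = -32

-32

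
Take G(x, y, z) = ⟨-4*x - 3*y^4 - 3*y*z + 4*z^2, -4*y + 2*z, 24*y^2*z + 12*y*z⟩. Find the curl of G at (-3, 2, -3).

(-326, -30, 87)

(∇×G)₁ = ∂G₃/∂y − ∂G₂/∂z = 48*y*z + 12*z - 2
(∇×G)₂ = ∂G₁/∂z − ∂G₃/∂x = -3*y + 8*z
(∇×G)₃ = ∂G₂/∂x − ∂G₁/∂y = 12*y^3 + 3*z
∇×G = (48*y*z + 12*z - 2, -3*y + 8*z, 12*y^3 + 3*z)
At (-3, 2, -3): (-326, -30, 87).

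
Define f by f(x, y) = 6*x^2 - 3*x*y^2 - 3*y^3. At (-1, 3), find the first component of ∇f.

(∇f)_1 = ∂f/∂x = 12*x - 3*y^2
At (-1, 3): -39.

-39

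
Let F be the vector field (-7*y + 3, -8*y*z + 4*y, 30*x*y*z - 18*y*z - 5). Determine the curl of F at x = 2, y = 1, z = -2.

(-76, 60, 7)

(∇×F)₁ = ∂F₃/∂y − ∂F₂/∂z = 30*x*z + 8*y - 18*z
(∇×F)₂ = ∂F₁/∂z − ∂F₃/∂x = -30*y*z
(∇×F)₃ = ∂F₂/∂x − ∂F₁/∂y = 7
∇×F = (30*x*z + 8*y - 18*z, -30*y*z, 7)
At (2, 1, -2): (-76, 60, 7).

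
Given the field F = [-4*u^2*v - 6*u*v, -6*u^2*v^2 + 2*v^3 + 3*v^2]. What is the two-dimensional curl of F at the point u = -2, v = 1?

28

∂F₂/∂u = -12*u*v^2
∂F₁/∂v = -4*u^2 - 6*u
Scalar curl = 4*u^2 - 12*u*v^2 + 6*u
At (-2, 1): 28.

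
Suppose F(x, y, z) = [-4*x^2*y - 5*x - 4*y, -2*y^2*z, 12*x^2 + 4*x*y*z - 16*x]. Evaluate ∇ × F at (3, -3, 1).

(∇×F)₁ = ∂F₃/∂y − ∂F₂/∂z = 4*x*z + 2*y^2
(∇×F)₂ = ∂F₁/∂z − ∂F₃/∂x = -24*x - 4*y*z + 16
(∇×F)₃ = ∂F₂/∂x − ∂F₁/∂y = 4*x^2 + 4
∇×F = (4*x*z + 2*y^2, -24*x - 4*y*z + 16, 4*x^2 + 4)
At (3, -3, 1): (30, -44, 40).

(30, -44, 40)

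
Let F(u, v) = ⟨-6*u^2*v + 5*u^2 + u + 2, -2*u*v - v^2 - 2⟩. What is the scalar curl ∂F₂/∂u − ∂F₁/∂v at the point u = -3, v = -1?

56

∂F₂/∂u = -2*v
∂F₁/∂v = -6*u^2
Scalar curl = 6*u^2 - 2*v
At (-3, -1): 56.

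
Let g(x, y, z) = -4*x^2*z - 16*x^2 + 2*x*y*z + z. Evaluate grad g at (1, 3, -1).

(-30, -2, 3)

∂g/∂x = -8*x*z - 32*x + 2*y*z
∂g/∂y = 2*x*z
∂g/∂z = -4*x^2 + 2*x*y + 1
∇g = (-8*x*z - 32*x + 2*y*z, 2*x*z, -4*x^2 + 2*x*y + 1)
At (1, 3, -1): (-30, -2, 3).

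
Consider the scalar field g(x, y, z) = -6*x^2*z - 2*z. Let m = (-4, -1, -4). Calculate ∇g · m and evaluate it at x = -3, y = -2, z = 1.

80

∂g/∂x = -12*x*z
∂g/∂y = 0
∂g/∂z = -6*x^2 - 2
∇g at (-3, -2, 1) = (36, 0, -56)
∇g · m = (36)(-4) + (0)(-1) + (-56)(-4) = 80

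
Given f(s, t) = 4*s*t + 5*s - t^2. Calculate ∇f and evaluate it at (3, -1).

(1, 14)

∂f/∂s = 4*t + 5
∂f/∂t = 4*s - 2*t
∇f = (4*t + 5, 4*s - 2*t)
At (3, -1): (1, 14).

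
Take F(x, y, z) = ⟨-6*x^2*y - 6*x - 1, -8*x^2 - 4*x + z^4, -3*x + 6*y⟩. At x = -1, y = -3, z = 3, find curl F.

(-102, 3, 18)

(∇×F)₁ = ∂F₃/∂y − ∂F₂/∂z = -4*z^3 + 6
(∇×F)₂ = ∂F₁/∂z − ∂F₃/∂x = 3
(∇×F)₃ = ∂F₂/∂x − ∂F₁/∂y = 6*x^2 - 16*x - 4
∇×F = (-4*z^3 + 6, 3, 6*x^2 - 16*x - 4)
At (-1, -3, 3): (-102, 3, 18).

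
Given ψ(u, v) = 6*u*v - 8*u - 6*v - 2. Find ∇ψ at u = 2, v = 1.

(-2, 6)

∂ψ/∂u = 6*v - 8
∂ψ/∂v = 6*u - 6
∇ψ = (6*v - 8, 6*u - 6)
At (2, 1): (-2, 6).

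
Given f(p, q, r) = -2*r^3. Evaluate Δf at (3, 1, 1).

-12

∂²f/∂p² = 0
∂²f/∂q² = 0
∂²f/∂r² = -12*r
∇²f = -12*r
At (3, 1, 1): -12.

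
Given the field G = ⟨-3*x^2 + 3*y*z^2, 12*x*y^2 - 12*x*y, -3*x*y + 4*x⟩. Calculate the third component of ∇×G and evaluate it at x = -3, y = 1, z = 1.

-3

(∇×G)_3 = ∂G₂/∂x − ∂G₁/∂y
= 12*y^2 - 12*y − (3*z^2)
= 12*y^2 - 12*y - 3*z^2
At (-3, 1, 1): -3.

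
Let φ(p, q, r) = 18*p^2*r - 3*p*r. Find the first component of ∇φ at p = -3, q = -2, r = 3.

-333

(∇φ)_1 = ∂φ/∂p = 36*p*r - 3*r
At (-3, -2, 3): -333.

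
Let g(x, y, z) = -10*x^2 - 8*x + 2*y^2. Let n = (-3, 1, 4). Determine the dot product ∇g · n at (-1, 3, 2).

∂g/∂x = -20*x - 8
∂g/∂y = 4*y
∂g/∂z = 0
∇g at (-1, 3, 2) = (12, 12, 0)
∇g · n = (12)(-3) + (12)(1) + (0)(4) = -24

-24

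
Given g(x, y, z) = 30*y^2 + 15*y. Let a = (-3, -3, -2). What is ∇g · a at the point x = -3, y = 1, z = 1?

-225

∂g/∂x = 0
∂g/∂y = 60*y + 15
∂g/∂z = 0
∇g at (-3, 1, 1) = (0, 75, 0)
∇g · a = (0)(-3) + (75)(-3) + (0)(-2) = -225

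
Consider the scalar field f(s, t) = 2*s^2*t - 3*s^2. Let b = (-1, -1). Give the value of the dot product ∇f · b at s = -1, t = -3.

-20

∂f/∂s = 4*s*t - 6*s
∂f/∂t = 2*s^2
∇f at (-1, -3) = (18, 2)
∇f · b = (18)(-1) + (2)(-1) = -20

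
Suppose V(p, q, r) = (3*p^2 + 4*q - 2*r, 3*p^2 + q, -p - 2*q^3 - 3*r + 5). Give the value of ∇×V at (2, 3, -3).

(∇×V)₁ = ∂V₃/∂q − ∂V₂/∂r = -6*q^2
(∇×V)₂ = ∂V₁/∂r − ∂V₃/∂p = -1
(∇×V)₃ = ∂V₂/∂p − ∂V₁/∂q = 6*p - 4
∇×V = (-6*q^2, -1, 6*p - 4)
At (2, 3, -3): (-54, -1, 8).

(-54, -1, 8)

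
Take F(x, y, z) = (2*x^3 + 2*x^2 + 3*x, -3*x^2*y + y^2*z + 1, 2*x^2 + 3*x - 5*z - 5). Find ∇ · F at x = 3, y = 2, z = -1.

33

∂F₁/∂x = 6*x^2 + 4*x + 3
∂F₂/∂y = -3*x^2 + 2*y*z
∂F₃/∂z = -5
∇·F = 3*x^2 + 4*x + 2*y*z - 2
At (3, 2, -1): 33.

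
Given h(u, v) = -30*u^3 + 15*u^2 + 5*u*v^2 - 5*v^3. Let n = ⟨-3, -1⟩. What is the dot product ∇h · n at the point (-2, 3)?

1320

∂h/∂u = -90*u^2 + 30*u + 5*v^2
∂h/∂v = 10*u*v - 15*v^2
∇h at (-2, 3) = (-375, -195)
∇h · n = (-375)(-3) + (-195)(-1) = 1320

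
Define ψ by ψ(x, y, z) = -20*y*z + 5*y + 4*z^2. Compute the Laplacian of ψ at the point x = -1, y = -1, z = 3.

∂²ψ/∂x² = 0
∂²ψ/∂y² = 0
∂²ψ/∂z² = 8
∇²ψ = 8
At (-1, -1, 3): 8.

8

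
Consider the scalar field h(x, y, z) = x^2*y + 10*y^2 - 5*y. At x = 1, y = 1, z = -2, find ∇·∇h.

∂²h/∂x² = 2*y
∂²h/∂y² = 20
∂²h/∂z² = 0
∇²h = 2*y + 20
At (1, 1, -2): 22.

22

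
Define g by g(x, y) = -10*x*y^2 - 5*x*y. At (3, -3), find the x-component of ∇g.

(∇g)_1 = ∂g/∂x = -10*y^2 - 5*y
At (3, -3): -75.

-75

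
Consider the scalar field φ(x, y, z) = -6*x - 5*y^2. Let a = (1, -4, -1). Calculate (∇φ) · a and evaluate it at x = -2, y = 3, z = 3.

∂φ/∂x = -6
∂φ/∂y = -10*y
∂φ/∂z = 0
∇φ at (-2, 3, 3) = (-6, -30, 0)
∇φ · a = (-6)(1) + (-30)(-4) + (0)(-1) = 114

114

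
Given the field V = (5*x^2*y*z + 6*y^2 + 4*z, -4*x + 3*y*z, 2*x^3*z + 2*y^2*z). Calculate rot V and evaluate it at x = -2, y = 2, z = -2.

(-22, 92, 12)

(∇×V)₁ = ∂V₃/∂y − ∂V₂/∂z = 4*y*z - 3*y
(∇×V)₂ = ∂V₁/∂z − ∂V₃/∂x = 5*x^2*y - 6*x^2*z + 4
(∇×V)₃ = ∂V₂/∂x − ∂V₁/∂y = -5*x^2*z - 12*y - 4
∇×V = (4*y*z - 3*y, 5*x^2*y - 6*x^2*z + 4, -5*x^2*z - 12*y - 4)
At (-2, 2, -2): (-22, 92, 12).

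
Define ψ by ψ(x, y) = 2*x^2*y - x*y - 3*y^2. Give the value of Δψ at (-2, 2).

∂²ψ/∂x² = 4*y
∂²ψ/∂y² = -6
∇²ψ = 4*y - 6
At (-2, 2): 2.

2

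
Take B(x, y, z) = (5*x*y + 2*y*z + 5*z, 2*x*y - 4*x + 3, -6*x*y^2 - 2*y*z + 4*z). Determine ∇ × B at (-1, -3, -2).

(-32, 53, -1)

(∇×B)₁ = ∂B₃/∂y − ∂B₂/∂z = -12*x*y - 2*z
(∇×B)₂ = ∂B₁/∂z − ∂B₃/∂x = 6*y^2 + 2*y + 5
(∇×B)₃ = ∂B₂/∂x − ∂B₁/∂y = -5*x + 2*y - 2*z - 4
∇×B = (-12*x*y - 2*z, 6*y^2 + 2*y + 5, -5*x + 2*y - 2*z - 4)
At (-1, -3, -2): (-32, 53, -1).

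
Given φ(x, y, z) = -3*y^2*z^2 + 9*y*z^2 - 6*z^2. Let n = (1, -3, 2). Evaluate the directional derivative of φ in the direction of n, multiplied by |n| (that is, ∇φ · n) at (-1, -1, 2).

-324

∂φ/∂x = 0
∂φ/∂y = -6*y*z^2 + 9*z^2
∂φ/∂z = -6*y^2*z + 18*y*z - 12*z
∇φ at (-1, -1, 2) = (0, 60, -72)
∇φ · n = (0)(1) + (60)(-3) + (-72)(2) = -324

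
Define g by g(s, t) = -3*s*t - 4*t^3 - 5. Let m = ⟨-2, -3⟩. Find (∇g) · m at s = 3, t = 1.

∂g/∂s = -3*t
∂g/∂t = -3*s - 12*t^2
∇g at (3, 1) = (-3, -21)
∇g · m = (-3)(-2) + (-21)(-3) = 69

69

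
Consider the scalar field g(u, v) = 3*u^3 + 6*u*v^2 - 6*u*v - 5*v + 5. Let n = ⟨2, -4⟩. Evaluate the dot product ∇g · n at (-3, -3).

-178

∂g/∂u = 9*u^2 + 6*v^2 - 6*v
∂g/∂v = 12*u*v - 6*u - 5
∇g at (-3, -3) = (153, 121)
∇g · n = (153)(2) + (121)(-4) = -178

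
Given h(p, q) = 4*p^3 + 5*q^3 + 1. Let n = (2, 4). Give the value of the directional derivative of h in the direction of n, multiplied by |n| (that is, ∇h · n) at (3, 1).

276

∂h/∂p = 12*p^2
∂h/∂q = 15*q^2
∇h at (3, 1) = (108, 15)
∇h · n = (108)(2) + (15)(4) = 276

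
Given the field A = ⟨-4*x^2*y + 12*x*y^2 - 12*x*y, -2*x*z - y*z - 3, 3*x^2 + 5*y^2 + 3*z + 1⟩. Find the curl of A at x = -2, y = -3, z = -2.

(-37, 12, -148)

(∇×A)₁ = ∂A₃/∂y − ∂A₂/∂z = 2*x + 11*y
(∇×A)₂ = ∂A₁/∂z − ∂A₃/∂x = -6*x
(∇×A)₃ = ∂A₂/∂x − ∂A₁/∂y = 4*x^2 - 24*x*y + 12*x - 2*z
∇×A = (2*x + 11*y, -6*x, 4*x^2 - 24*x*y + 12*x - 2*z)
At (-2, -3, -2): (-37, 12, -148).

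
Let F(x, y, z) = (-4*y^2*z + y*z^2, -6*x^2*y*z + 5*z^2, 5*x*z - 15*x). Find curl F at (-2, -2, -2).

(-28, 17, 124)

(∇×F)₁ = ∂F₃/∂y − ∂F₂/∂z = 6*x^2*y - 10*z
(∇×F)₂ = ∂F₁/∂z − ∂F₃/∂x = -4*y^2 + 2*y*z - 5*z + 15
(∇×F)₃ = ∂F₂/∂x − ∂F₁/∂y = -12*x*y*z + 8*y*z - z^2
∇×F = (6*x^2*y - 10*z, -4*y^2 + 2*y*z - 5*z + 15, -12*x*y*z + 8*y*z - z^2)
At (-2, -2, -2): (-28, 17, 124).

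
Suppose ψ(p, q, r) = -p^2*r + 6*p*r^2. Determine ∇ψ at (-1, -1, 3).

∂ψ/∂p = -2*p*r + 6*r^2
∂ψ/∂q = 0
∂ψ/∂r = -p^2 + 12*p*r
∇ψ = (-2*p*r + 6*r^2, 0, -p^2 + 12*p*r)
At (-1, -1, 3): (60, 0, -37).

(60, 0, -37)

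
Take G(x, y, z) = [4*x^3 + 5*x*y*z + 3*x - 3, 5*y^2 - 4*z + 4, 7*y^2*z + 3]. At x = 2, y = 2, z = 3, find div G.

∂G₁/∂x = 12*x^2 + 5*y*z + 3
∂G₂/∂y = 10*y
∂G₃/∂z = 7*y^2
∇·G = 12*x^2 + 7*y^2 + 5*y*z + 10*y + 3
At (2, 2, 3): 129.

129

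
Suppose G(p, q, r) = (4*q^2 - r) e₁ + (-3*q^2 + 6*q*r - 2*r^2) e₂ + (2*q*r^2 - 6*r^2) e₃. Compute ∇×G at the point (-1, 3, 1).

(∇×G)₁ = ∂G₃/∂q − ∂G₂/∂r = -6*q + 2*r^2 + 4*r
(∇×G)₂ = ∂G₁/∂r − ∂G₃/∂p = -1
(∇×G)₃ = ∂G₂/∂p − ∂G₁/∂q = -8*q
∇×G = (-6*q + 2*r^2 + 4*r, -1, -8*q)
At (-1, 3, 1): (-12, -1, -24).

(-12, -1, -24)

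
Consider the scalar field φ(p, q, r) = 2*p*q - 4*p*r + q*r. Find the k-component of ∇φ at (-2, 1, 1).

9

(∇φ)_3 = ∂φ/∂r = -4*p + q
At (-2, 1, 1): 9.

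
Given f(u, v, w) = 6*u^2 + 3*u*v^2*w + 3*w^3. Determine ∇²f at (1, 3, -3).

∂²f/∂u² = 12
∂²f/∂v² = 6*u*w
∂²f/∂w² = 18*w
∇²f = 6*u*w + 18*w + 12
At (1, 3, -3): -60.

-60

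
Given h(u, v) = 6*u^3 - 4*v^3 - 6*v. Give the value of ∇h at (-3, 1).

∂h/∂u = 18*u^2
∂h/∂v = -12*v^2 - 6
∇h = (18*u^2, -12*v^2 - 6)
At (-3, 1): (162, -18).

(162, -18)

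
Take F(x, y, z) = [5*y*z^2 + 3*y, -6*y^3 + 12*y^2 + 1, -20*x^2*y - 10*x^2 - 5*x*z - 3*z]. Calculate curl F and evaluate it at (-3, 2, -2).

(-180, -350, -23)

(∇×F)₁ = ∂F₃/∂y − ∂F₂/∂z = -20*x^2
(∇×F)₂ = ∂F₁/∂z − ∂F₃/∂x = 40*x*y + 20*x + 10*y*z + 5*z
(∇×F)₃ = ∂F₂/∂x − ∂F₁/∂y = -5*z^2 - 3
∇×F = (-20*x^2, 40*x*y + 20*x + 10*y*z + 5*z, -5*z^2 - 3)
At (-3, 2, -2): (-180, -350, -23).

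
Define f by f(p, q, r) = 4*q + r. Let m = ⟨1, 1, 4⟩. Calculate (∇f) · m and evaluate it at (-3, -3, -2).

8

∂f/∂p = 0
∂f/∂q = 4
∂f/∂r = 1
∇f at (-3, -3, -2) = (0, 4, 1)
∇f · m = (0)(1) + (4)(1) + (1)(4) = 8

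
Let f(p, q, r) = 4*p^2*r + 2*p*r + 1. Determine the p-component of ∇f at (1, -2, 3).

30

(∇f)_1 = ∂f/∂p = 8*p*r + 2*r
At (1, -2, 3): 30.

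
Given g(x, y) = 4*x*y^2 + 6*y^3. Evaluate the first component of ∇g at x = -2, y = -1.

(∇g)_1 = ∂g/∂x = 4*y^2
At (-2, -1): 4.

4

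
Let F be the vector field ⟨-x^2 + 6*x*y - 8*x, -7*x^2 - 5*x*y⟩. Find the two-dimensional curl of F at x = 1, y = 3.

-35

∂F₂/∂x = -14*x - 5*y
∂F₁/∂y = 6*x
Scalar curl = -20*x - 5*y
At (1, 3): -35.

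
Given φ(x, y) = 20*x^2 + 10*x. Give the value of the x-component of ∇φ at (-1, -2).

(∇φ)_1 = ∂φ/∂x = 40*x + 10
At (-1, -2): -30.

-30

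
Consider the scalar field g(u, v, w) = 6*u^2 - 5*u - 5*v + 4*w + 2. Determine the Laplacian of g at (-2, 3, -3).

12

∂²g/∂u² = 12
∂²g/∂v² = 0
∂²g/∂w² = 0
∇²g = 12
At (-2, 3, -3): 12.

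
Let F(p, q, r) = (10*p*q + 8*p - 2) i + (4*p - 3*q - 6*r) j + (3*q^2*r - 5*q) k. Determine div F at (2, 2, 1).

∂F₁/∂p = 10*q + 8
∂F₂/∂q = -3
∂F₃/∂r = 3*q^2
∇·F = 3*q^2 + 10*q + 5
At (2, 2, 1): 37.

37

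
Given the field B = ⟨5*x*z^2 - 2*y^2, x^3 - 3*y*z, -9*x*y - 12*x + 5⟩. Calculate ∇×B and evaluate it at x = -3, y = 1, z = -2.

(30, 81, 31)

(∇×B)₁ = ∂B₃/∂y − ∂B₂/∂z = -9*x + 3*y
(∇×B)₂ = ∂B₁/∂z − ∂B₃/∂x = 10*x*z + 9*y + 12
(∇×B)₃ = ∂B₂/∂x − ∂B₁/∂y = 3*x^2 + 4*y
∇×B = (-9*x + 3*y, 10*x*z + 9*y + 12, 3*x^2 + 4*y)
At (-3, 1, -2): (30, 81, 31).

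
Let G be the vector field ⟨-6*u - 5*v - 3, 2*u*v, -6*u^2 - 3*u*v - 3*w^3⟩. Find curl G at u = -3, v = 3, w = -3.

(∇×G)₁ = ∂G₃/∂v − ∂G₂/∂w = -3*u
(∇×G)₂ = ∂G₁/∂w − ∂G₃/∂u = 12*u + 3*v
(∇×G)₃ = ∂G₂/∂u − ∂G₁/∂v = 2*v + 5
∇×G = (-3*u, 12*u + 3*v, 2*v + 5)
At (-3, 3, -3): (9, -27, 11).

(9, -27, 11)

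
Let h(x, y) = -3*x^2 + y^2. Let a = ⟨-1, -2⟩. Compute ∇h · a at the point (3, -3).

∂h/∂x = -6*x
∂h/∂y = 2*y
∇h at (3, -3) = (-18, -6)
∇h · a = (-18)(-1) + (-6)(-2) = 30

30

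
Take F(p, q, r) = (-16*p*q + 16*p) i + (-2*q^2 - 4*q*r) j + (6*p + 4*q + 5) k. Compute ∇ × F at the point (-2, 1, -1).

(∇×F)₁ = ∂F₃/∂q − ∂F₂/∂r = 4*q + 4
(∇×F)₂ = ∂F₁/∂r − ∂F₃/∂p = -6
(∇×F)₃ = ∂F₂/∂p − ∂F₁/∂q = 16*p
∇×F = (4*q + 4, -6, 16*p)
At (-2, 1, -1): (8, -6, -32).

(8, -6, -32)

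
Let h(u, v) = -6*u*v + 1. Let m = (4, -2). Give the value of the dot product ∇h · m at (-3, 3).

∂h/∂u = -6*v
∂h/∂v = -6*u
∇h at (-3, 3) = (-18, 18)
∇h · m = (-18)(4) + (18)(-2) = -108

-108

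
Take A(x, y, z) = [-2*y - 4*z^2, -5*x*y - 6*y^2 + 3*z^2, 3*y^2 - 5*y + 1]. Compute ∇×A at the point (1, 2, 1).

(∇×A)₁ = ∂A₃/∂y − ∂A₂/∂z = 6*y - 6*z - 5
(∇×A)₂ = ∂A₁/∂z − ∂A₃/∂x = -8*z
(∇×A)₃ = ∂A₂/∂x − ∂A₁/∂y = -5*y + 2
∇×A = (6*y - 6*z - 5, -8*z, -5*y + 2)
At (1, 2, 1): (1, -8, -8).

(1, -8, -8)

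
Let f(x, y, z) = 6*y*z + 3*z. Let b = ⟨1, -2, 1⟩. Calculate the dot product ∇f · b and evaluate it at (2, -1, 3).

∂f/∂x = 0
∂f/∂y = 6*z
∂f/∂z = 6*y + 3
∇f at (2, -1, 3) = (0, 18, -3)
∇f · b = (0)(1) + (18)(-2) + (-3)(1) = -39

-39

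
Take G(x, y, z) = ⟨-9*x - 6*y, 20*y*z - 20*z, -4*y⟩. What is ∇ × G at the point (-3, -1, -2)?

(∇×G)₁ = ∂G₃/∂y − ∂G₂/∂z = -20*y + 16
(∇×G)₂ = ∂G₁/∂z − ∂G₃/∂x = 0
(∇×G)₃ = ∂G₂/∂x − ∂G₁/∂y = 6
∇×G = (-20*y + 16, 0, 6)
At (-3, -1, -2): (36, 0, 6).

(36, 0, 6)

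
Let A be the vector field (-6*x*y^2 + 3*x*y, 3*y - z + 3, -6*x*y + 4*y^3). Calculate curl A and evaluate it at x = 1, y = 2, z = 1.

(43, 12, 21)

(∇×A)₁ = ∂A₃/∂y − ∂A₂/∂z = -6*x + 12*y^2 + 1
(∇×A)₂ = ∂A₁/∂z − ∂A₃/∂x = 6*y
(∇×A)₃ = ∂A₂/∂x − ∂A₁/∂y = 12*x*y - 3*x
∇×A = (-6*x + 12*y^2 + 1, 6*y, 12*x*y - 3*x)
At (1, 2, 1): (43, 12, 21).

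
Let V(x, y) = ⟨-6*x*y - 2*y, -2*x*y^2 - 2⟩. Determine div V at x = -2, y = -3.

-6

∂V₁/∂x = -6*y
∂V₂/∂y = -4*x*y
∇·V = -4*x*y - 6*y
At (-2, -3): -6.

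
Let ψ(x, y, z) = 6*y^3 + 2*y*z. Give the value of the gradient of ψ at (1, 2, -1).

(0, 70, 4)

∂ψ/∂x = 0
∂ψ/∂y = 18*y^2 + 2*z
∂ψ/∂z = 2*y
∇ψ = (0, 18*y^2 + 2*z, 2*y)
At (1, 2, -1): (0, 70, 4).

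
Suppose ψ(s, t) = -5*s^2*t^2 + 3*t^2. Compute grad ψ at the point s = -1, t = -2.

(40, 8)

∂ψ/∂s = -10*s*t^2
∂ψ/∂t = -10*s^2*t + 6*t
∇ψ = (-10*s*t^2, -10*s^2*t + 6*t)
At (-1, -2): (40, 8).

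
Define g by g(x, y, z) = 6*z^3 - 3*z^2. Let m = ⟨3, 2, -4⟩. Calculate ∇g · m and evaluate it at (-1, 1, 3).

∂g/∂x = 0
∂g/∂y = 0
∂g/∂z = 18*z^2 - 6*z
∇g at (-1, 1, 3) = (0, 0, 144)
∇g · m = (0)(3) + (0)(2) + (144)(-4) = -576

-576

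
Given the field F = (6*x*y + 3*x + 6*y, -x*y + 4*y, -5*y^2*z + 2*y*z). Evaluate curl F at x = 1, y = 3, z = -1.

(28, 0, -15)

(∇×F)₁ = ∂F₃/∂y − ∂F₂/∂z = -10*y*z + 2*z
(∇×F)₂ = ∂F₁/∂z − ∂F₃/∂x = 0
(∇×F)₃ = ∂F₂/∂x − ∂F₁/∂y = -6*x - y - 6
∇×F = (-10*y*z + 2*z, 0, -6*x - y - 6)
At (1, 3, -1): (28, 0, -15).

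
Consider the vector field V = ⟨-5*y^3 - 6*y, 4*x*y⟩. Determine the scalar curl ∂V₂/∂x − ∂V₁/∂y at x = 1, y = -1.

∂V₂/∂x = 4*y
∂V₁/∂y = -15*y^2 - 6
Scalar curl = 15*y^2 + 4*y + 6
At (1, -1): 17.

17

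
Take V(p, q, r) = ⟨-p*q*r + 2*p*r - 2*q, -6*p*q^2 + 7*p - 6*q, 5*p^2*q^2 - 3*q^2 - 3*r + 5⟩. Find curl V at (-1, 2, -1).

(∇×V)₁ = ∂V₃/∂q − ∂V₂/∂r = 10*p^2*q - 6*q
(∇×V)₂ = ∂V₁/∂r − ∂V₃/∂p = -10*p*q^2 - p*q + 2*p
(∇×V)₃ = ∂V₂/∂p − ∂V₁/∂q = p*r - 6*q^2 + 9
∇×V = (10*p^2*q - 6*q, -10*p*q^2 - p*q + 2*p, p*r - 6*q^2 + 9)
At (-1, 2, -1): (8, 40, -14).

(8, 40, -14)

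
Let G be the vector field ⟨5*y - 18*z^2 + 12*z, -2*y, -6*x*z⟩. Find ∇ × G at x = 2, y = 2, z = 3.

(0, -78, -5)

(∇×G)₁ = ∂G₃/∂y − ∂G₂/∂z = 0
(∇×G)₂ = ∂G₁/∂z − ∂G₃/∂x = -30*z + 12
(∇×G)₃ = ∂G₂/∂x − ∂G₁/∂y = -5
∇×G = (0, -30*z + 12, -5)
At (2, 2, 3): (0, -78, -5).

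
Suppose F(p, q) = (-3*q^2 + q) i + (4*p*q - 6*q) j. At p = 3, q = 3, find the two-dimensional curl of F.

29

∂F₂/∂p = 4*q
∂F₁/∂q = -6*q + 1
Scalar curl = 10*q - 1
At (3, 3): 29.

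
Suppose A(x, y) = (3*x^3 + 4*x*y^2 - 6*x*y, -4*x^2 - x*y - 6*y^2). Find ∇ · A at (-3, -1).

106

∂A₁/∂x = 9*x^2 + 4*y^2 - 6*y
∂A₂/∂y = -x - 12*y
∇·A = 9*x^2 - x + 4*y^2 - 18*y
At (-3, -1): 106.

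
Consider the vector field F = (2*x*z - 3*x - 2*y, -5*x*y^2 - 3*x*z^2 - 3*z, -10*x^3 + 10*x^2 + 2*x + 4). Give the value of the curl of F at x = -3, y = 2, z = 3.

(-51, 322, -45)

(∇×F)₁ = ∂F₃/∂y − ∂F₂/∂z = 6*x*z + 3
(∇×F)₂ = ∂F₁/∂z − ∂F₃/∂x = 30*x^2 - 18*x - 2
(∇×F)₃ = ∂F₂/∂x − ∂F₁/∂y = -5*y^2 - 3*z^2 + 2
∇×F = (6*x*z + 3, 30*x^2 - 18*x - 2, -5*y^2 - 3*z^2 + 2)
At (-3, 2, 3): (-51, 322, -45).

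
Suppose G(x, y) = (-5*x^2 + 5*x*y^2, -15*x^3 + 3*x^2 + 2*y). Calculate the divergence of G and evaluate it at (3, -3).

17

∂G₁/∂x = -10*x + 5*y^2
∂G₂/∂y = 2
∇·G = -10*x + 5*y^2 + 2
At (3, -3): 17.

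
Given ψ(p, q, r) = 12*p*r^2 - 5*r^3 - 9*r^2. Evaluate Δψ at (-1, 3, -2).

∂²ψ/∂p² = 0
∂²ψ/∂q² = 0
∂²ψ/∂r² = 6*(4*p - 5*r - 3)
∇²ψ = 24*p - 30*r - 18
At (-1, 3, -2): 18.

18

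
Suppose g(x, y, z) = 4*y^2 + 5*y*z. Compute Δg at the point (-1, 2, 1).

8

∂²g/∂x² = 0
∂²g/∂y² = 8
∂²g/∂z² = 0
∇²g = 8
At (-1, 2, 1): 8.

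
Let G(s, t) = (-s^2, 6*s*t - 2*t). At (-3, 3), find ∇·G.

-14

∂G₁/∂s = -2*s
∂G₂/∂t = 6*s - 2
∇·G = 4*s - 2
At (-3, 3): -14.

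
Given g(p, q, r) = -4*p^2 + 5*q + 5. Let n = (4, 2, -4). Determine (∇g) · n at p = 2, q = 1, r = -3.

∂g/∂p = -8*p
∂g/∂q = 5
∂g/∂r = 0
∇g at (2, 1, -3) = (-16, 5, 0)
∇g · n = (-16)(4) + (5)(2) + (0)(-4) = -54

-54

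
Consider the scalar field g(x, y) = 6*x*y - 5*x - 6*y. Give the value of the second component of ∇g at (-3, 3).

-24

(∇g)_2 = ∂g/∂y = 6*x - 6
At (-3, 3): -24.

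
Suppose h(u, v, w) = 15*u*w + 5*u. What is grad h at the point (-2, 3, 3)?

(50, 0, -30)

∂h/∂u = 15*w + 5
∂h/∂v = 0
∂h/∂w = 15*u
∇h = (15*w + 5, 0, 15*u)
At (-2, 3, 3): (50, 0, -30).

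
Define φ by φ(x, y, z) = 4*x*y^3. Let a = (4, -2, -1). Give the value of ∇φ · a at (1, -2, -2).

-224

∂φ/∂x = 4*y^3
∂φ/∂y = 12*x*y^2
∂φ/∂z = 0
∇φ at (1, -2, -2) = (-32, 48, 0)
∇φ · a = (-32)(4) + (48)(-2) + (0)(-1) = -224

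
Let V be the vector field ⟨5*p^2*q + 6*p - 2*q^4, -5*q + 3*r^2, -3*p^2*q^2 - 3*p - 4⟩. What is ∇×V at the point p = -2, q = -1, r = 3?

(6, -9, -28)

(∇×V)₁ = ∂V₃/∂q − ∂V₂/∂r = -6*p^2*q - 6*r
(∇×V)₂ = ∂V₁/∂r − ∂V₃/∂p = 6*p*q^2 + 3
(∇×V)₃ = ∂V₂/∂p − ∂V₁/∂q = -5*p^2 + 8*q^3
∇×V = (-6*p^2*q - 6*r, 6*p*q^2 + 3, -5*p^2 + 8*q^3)
At (-2, -1, 3): (6, -9, -28).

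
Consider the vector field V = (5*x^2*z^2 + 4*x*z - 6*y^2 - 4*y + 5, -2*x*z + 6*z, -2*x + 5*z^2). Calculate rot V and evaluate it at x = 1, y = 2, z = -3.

(∇×V)₁ = ∂V₃/∂y − ∂V₂/∂z = 2*x - 6
(∇×V)₂ = ∂V₁/∂z − ∂V₃/∂x = 10*x^2*z + 4*x + 2
(∇×V)₃ = ∂V₂/∂x − ∂V₁/∂y = 12*y - 2*z + 4
∇×V = (2*x - 6, 10*x^2*z + 4*x + 2, 12*y - 2*z + 4)
At (1, 2, -3): (-4, -24, 34).

(-4, -24, 34)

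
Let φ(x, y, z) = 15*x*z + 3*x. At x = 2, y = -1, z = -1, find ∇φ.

(-12, 0, 30)

∂φ/∂x = 15*z + 3
∂φ/∂y = 0
∂φ/∂z = 15*x
∇φ = (15*z + 3, 0, 15*x)
At (2, -1, -1): (-12, 0, 30).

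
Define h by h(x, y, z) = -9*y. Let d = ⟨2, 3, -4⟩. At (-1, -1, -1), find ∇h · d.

-27

∂h/∂x = 0
∂h/∂y = -9
∂h/∂z = 0
∇h at (-1, -1, -1) = (0, -9, 0)
∇h · d = (0)(2) + (-9)(3) + (0)(-4) = -27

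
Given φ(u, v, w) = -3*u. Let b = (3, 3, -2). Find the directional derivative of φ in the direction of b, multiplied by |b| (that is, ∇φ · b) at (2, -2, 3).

-9

∂φ/∂u = -3
∂φ/∂v = 0
∂φ/∂w = 0
∇φ at (2, -2, 3) = (-3, 0, 0)
∇φ · b = (-3)(3) + (0)(3) + (0)(-2) = -9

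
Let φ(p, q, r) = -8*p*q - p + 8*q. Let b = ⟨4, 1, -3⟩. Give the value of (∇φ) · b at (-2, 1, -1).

∂φ/∂p = -8*q - 1
∂φ/∂q = -8*p + 8
∂φ/∂r = 0
∇φ at (-2, 1, -1) = (-9, 24, 0)
∇φ · b = (-9)(4) + (24)(1) + (0)(-3) = -12

-12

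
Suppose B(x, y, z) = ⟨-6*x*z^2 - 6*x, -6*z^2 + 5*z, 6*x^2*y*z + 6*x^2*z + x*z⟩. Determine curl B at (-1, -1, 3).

(∇×B)₁ = ∂B₃/∂y − ∂B₂/∂z = 6*x^2*z + 12*z - 5
(∇×B)₂ = ∂B₁/∂z − ∂B₃/∂x = -12*x*y*z - 24*x*z - z
(∇×B)₃ = ∂B₂/∂x − ∂B₁/∂y = 0
∇×B = (6*x^2*z + 12*z - 5, -12*x*y*z - 24*x*z - z, 0)
At (-1, -1, 3): (49, 33, 0).

(49, 33, 0)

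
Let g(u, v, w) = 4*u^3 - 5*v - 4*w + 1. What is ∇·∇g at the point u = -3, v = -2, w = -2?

∂²g/∂u² = 24*u
∂²g/∂v² = 0
∂²g/∂w² = 0
∇²g = 24*u
At (-3, -2, -2): -72.

-72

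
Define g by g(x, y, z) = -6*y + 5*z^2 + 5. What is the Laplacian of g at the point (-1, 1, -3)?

∂²g/∂x² = 0
∂²g/∂y² = 0
∂²g/∂z² = 10
∇²g = 10
At (-1, 1, -3): 10.

10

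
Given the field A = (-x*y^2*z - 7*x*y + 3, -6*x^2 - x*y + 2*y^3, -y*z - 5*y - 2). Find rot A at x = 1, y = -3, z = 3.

(∇×A)₁ = ∂A₃/∂y − ∂A₂/∂z = -z - 5
(∇×A)₂ = ∂A₁/∂z − ∂A₃/∂x = -x*y^2
(∇×A)₃ = ∂A₂/∂x − ∂A₁/∂y = 2*x*y*z - 5*x - y
∇×A = (-z - 5, -x*y^2, 2*x*y*z - 5*x - y)
At (1, -3, 3): (-8, -9, -20).

(-8, -9, -20)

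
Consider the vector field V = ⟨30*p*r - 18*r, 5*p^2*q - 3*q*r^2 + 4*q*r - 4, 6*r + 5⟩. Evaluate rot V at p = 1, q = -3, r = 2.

(-24, 12, -30)

(∇×V)₁ = ∂V₃/∂q − ∂V₂/∂r = 6*q*r - 4*q
(∇×V)₂ = ∂V₁/∂r − ∂V₃/∂p = 30*p - 18
(∇×V)₃ = ∂V₂/∂p − ∂V₁/∂q = 10*p*q
∇×V = (6*q*r - 4*q, 30*p - 18, 10*p*q)
At (1, -3, 2): (-24, 12, -30).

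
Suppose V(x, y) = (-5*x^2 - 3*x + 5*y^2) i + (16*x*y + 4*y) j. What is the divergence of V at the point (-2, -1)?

-11

∂V₁/∂x = -10*x - 3
∂V₂/∂y = 16*x + 4
∇·V = 6*x + 1
At (-2, -1): -11.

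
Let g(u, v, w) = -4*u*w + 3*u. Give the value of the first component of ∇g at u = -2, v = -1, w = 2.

-5

(∇g)_1 = ∂g/∂u = -4*w + 3
At (-2, -1, 2): -5.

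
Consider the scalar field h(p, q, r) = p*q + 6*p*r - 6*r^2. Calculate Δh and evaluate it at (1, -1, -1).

∂²h/∂p² = 0
∂²h/∂q² = 0
∂²h/∂r² = -12
∇²h = -12
At (1, -1, -1): -12.

-12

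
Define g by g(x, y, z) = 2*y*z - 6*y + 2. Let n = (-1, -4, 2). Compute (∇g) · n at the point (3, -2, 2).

0

∂g/∂x = 0
∂g/∂y = 2*z - 6
∂g/∂z = 2*y
∇g at (3, -2, 2) = (0, -2, -4)
∇g · n = (0)(-1) + (-2)(-4) + (-4)(2) = 0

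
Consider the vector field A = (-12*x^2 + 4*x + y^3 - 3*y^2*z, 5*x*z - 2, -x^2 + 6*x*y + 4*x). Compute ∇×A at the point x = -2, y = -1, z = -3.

(∇×A)₁ = ∂A₃/∂y − ∂A₂/∂z = x
(∇×A)₂ = ∂A₁/∂z − ∂A₃/∂x = 2*x - 3*y^2 - 6*y - 4
(∇×A)₃ = ∂A₂/∂x − ∂A₁/∂y = -3*y^2 + 6*y*z + 5*z
∇×A = (x, 2*x - 3*y^2 - 6*y - 4, -3*y^2 + 6*y*z + 5*z)
At (-2, -1, -3): (-2, -5, 0).

(-2, -5, 0)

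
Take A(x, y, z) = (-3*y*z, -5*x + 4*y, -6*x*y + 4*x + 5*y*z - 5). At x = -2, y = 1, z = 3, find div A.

∂A₁/∂x = 0
∂A₂/∂y = 4
∂A₃/∂z = 5*y
∇·A = 5*y + 4
At (-2, 1, 3): 9.

9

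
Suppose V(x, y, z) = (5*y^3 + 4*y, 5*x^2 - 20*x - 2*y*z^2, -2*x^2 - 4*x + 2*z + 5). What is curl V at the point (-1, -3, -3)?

(36, 0, -169)

(∇×V)₁ = ∂V₃/∂y − ∂V₂/∂z = 4*y*z
(∇×V)₂ = ∂V₁/∂z − ∂V₃/∂x = 4*x + 4
(∇×V)₃ = ∂V₂/∂x − ∂V₁/∂y = 10*x - 15*y^2 - 24
∇×V = (4*y*z, 4*x + 4, 10*x - 15*y^2 - 24)
At (-1, -3, -3): (36, 0, -169).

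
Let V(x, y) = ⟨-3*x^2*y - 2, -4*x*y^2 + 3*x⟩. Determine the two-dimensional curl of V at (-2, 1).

11

∂V₂/∂x = -4*y^2 + 3
∂V₁/∂y = -3*x^2
Scalar curl = 3*x^2 - 4*y^2 + 3
At (-2, 1): 11.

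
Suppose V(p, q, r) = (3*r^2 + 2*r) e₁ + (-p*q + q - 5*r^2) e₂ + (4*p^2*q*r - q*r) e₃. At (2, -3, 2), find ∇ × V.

(50, 110, 3)

(∇×V)₁ = ∂V₃/∂q − ∂V₂/∂r = 4*p^2*r + 9*r
(∇×V)₂ = ∂V₁/∂r − ∂V₃/∂p = -8*p*q*r + 6*r + 2
(∇×V)₃ = ∂V₂/∂p − ∂V₁/∂q = -q
∇×V = (4*p^2*r + 9*r, -8*p*q*r + 6*r + 2, -q)
At (2, -3, 2): (50, 110, 3).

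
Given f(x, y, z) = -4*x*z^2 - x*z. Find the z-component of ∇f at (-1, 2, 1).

9

(∇f)_3 = ∂f/∂z = -8*x*z - x
At (-1, 2, 1): 9.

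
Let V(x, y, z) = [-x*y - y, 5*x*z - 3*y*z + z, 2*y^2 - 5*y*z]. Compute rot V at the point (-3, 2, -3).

(∇×V)₁ = ∂V₃/∂y − ∂V₂/∂z = -5*x + 7*y - 5*z - 1
(∇×V)₂ = ∂V₁/∂z − ∂V₃/∂x = 0
(∇×V)₃ = ∂V₂/∂x − ∂V₁/∂y = x + 5*z + 1
∇×V = (-5*x + 7*y - 5*z - 1, 0, x + 5*z + 1)
At (-3, 2, -3): (43, 0, -17).

(43, 0, -17)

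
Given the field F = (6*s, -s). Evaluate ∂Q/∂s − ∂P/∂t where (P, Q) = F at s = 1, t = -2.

∂F₂/∂s = -1
∂F₁/∂t = 0
Scalar curl = -1
At (1, -2): -1.

-1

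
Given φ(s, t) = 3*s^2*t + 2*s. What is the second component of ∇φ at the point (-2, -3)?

(∇φ)_2 = ∂φ/∂t = 3*s^2
At (-2, -3): 12.

12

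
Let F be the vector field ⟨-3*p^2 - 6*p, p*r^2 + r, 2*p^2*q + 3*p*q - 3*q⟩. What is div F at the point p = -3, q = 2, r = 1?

12

∂F₁/∂p = -6*p - 6
∂F₂/∂q = 0
∂F₃/∂r = 0
∇·F = -6*p - 6
At (-3, 2, 1): 12.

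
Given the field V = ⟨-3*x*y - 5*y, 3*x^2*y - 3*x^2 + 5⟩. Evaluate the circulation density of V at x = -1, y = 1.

∂V₂/∂x = 6*x*y - 6*x
∂V₁/∂y = -3*x - 5
Scalar curl = 6*x*y - 3*x + 5
At (-1, 1): 2.

2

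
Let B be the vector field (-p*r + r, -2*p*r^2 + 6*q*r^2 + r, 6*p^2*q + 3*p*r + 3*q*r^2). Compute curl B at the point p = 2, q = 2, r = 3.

(∇×B)₁ = ∂B₃/∂q − ∂B₂/∂r = 6*p^2 + 4*p*r - 12*q*r + 3*r^2 - 1
(∇×B)₂ = ∂B₁/∂r − ∂B₃/∂p = -12*p*q - p - 3*r + 1
(∇×B)₃ = ∂B₂/∂p − ∂B₁/∂q = -2*r^2
∇×B = (6*p^2 + 4*p*r - 12*q*r + 3*r^2 - 1, -12*p*q - p - 3*r + 1, -2*r^2)
At (2, 2, 3): (2, -58, -18).

(2, -58, -18)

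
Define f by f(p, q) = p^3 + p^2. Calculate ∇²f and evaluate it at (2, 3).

14

∂²f/∂p² = 2*(3*p + 1)
∂²f/∂q² = 0
∇²f = 6*p + 2
At (2, 3): 14.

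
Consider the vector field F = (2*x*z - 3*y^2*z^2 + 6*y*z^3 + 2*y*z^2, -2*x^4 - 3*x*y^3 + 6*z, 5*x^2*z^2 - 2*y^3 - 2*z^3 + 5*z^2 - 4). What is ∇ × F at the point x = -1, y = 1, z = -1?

(∇×F)₁ = ∂F₃/∂y − ∂F₂/∂z = -6*y^2 - 6
(∇×F)₂ = ∂F₁/∂z − ∂F₃/∂x = -10*x*z^2 + 2*x - 6*y^2*z + 18*y*z^2 + 4*y*z
(∇×F)₃ = ∂F₂/∂x − ∂F₁/∂y = -8*x^3 - 3*y^3 + 6*y*z^2 - 6*z^3 - 2*z^2
∇×F = (-6*y^2 - 6, -10*x*z^2 + 2*x - 6*y^2*z + 18*y*z^2 + 4*y*z, -8*x^3 - 3*y^3 + 6*y*z^2 - 6*z^3 - 2*z^2)
At (-1, 1, -1): (-12, 28, 15).

(-12, 28, 15)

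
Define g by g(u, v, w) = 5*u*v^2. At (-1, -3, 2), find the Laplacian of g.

∂²g/∂u² = 0
∂²g/∂v² = 10*u
∂²g/∂w² = 0
∇²g = 10*u
At (-1, -3, 2): -10.

-10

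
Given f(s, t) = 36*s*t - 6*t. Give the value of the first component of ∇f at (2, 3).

108

(∇f)_1 = ∂f/∂s = 36*t
At (2, 3): 108.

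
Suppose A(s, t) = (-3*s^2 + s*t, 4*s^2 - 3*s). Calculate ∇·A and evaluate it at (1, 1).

∂A₁/∂s = -6*s + t
∂A₂/∂t = 0
∇·A = -6*s + t
At (1, 1): -5.

-5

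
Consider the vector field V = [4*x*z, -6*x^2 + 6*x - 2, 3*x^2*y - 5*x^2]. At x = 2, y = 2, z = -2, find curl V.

(∇×V)₁ = ∂V₃/∂y − ∂V₂/∂z = 3*x^2
(∇×V)₂ = ∂V₁/∂z − ∂V₃/∂x = -6*x*y + 14*x
(∇×V)₃ = ∂V₂/∂x − ∂V₁/∂y = -12*x + 6
∇×V = (3*x^2, -6*x*y + 14*x, -12*x + 6)
At (2, 2, -2): (12, 4, -18).

(12, 4, -18)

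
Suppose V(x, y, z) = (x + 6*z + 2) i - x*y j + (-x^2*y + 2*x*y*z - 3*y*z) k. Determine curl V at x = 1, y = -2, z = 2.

(∇×V)₁ = ∂V₃/∂y − ∂V₂/∂z = -x^2 + 2*x*z - 3*z
(∇×V)₂ = ∂V₁/∂z − ∂V₃/∂x = 2*x*y - 2*y*z + 6
(∇×V)₃ = ∂V₂/∂x − ∂V₁/∂y = -y
∇×V = (-x^2 + 2*x*z - 3*z, 2*x*y - 2*y*z + 6, -y)
At (1, -2, 2): (-3, 10, 2).

(-3, 10, 2)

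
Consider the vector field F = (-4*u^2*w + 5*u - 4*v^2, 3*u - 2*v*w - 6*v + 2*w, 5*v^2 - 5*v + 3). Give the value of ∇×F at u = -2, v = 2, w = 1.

(∇×F)₁ = ∂F₃/∂v − ∂F₂/∂w = 12*v - 7
(∇×F)₂ = ∂F₁/∂w − ∂F₃/∂u = -4*u^2
(∇×F)₃ = ∂F₂/∂u − ∂F₁/∂v = 8*v + 3
∇×F = (12*v - 7, -4*u^2, 8*v + 3)
At (-2, 2, 1): (17, -16, 19).

(17, -16, 19)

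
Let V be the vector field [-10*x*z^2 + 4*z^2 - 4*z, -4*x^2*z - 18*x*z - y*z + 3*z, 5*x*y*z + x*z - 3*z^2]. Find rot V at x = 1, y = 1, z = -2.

(10, 32, 52)

(∇×V)₁ = ∂V₃/∂y − ∂V₂/∂z = 4*x^2 + 5*x*z + 18*x + y - 3
(∇×V)₂ = ∂V₁/∂z − ∂V₃/∂x = -20*x*z - 5*y*z + 7*z - 4
(∇×V)₃ = ∂V₂/∂x − ∂V₁/∂y = -8*x*z - 18*z
∇×V = (4*x^2 + 5*x*z + 18*x + y - 3, -20*x*z - 5*y*z + 7*z - 4, -8*x*z - 18*z)
At (1, 1, -2): (10, 32, 52).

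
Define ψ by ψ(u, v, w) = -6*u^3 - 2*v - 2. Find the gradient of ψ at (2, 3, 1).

(-72, -2, 0)

∂ψ/∂u = -18*u^2
∂ψ/∂v = -2
∂ψ/∂w = 0
∇ψ = (-18*u^2, -2, 0)
At (2, 3, 1): (-72, -2, 0).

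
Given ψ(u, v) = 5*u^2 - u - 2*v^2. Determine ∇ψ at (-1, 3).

(-11, -12)

∂ψ/∂u = 10*u - 1
∂ψ/∂v = -4*v
∇ψ = (10*u - 1, -4*v)
At (-1, 3): (-11, -12).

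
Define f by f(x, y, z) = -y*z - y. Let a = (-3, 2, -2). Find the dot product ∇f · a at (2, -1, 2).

∂f/∂x = 0
∂f/∂y = -z - 1
∂f/∂z = -y
∇f at (2, -1, 2) = (0, -3, 1)
∇f · a = (0)(-3) + (-3)(2) + (1)(-2) = -8

-8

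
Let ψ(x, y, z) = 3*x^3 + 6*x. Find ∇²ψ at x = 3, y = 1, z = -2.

54

∂²ψ/∂x² = 18*x
∂²ψ/∂y² = 0
∂²ψ/∂z² = 0
∇²ψ = 18*x
At (3, 1, -2): 54.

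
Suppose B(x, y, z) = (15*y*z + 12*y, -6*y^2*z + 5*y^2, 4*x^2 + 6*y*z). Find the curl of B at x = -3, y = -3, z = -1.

(∇×B)₁ = ∂B₃/∂y − ∂B₂/∂z = 6*y^2 + 6*z
(∇×B)₂ = ∂B₁/∂z − ∂B₃/∂x = -8*x + 15*y
(∇×B)₃ = ∂B₂/∂x − ∂B₁/∂y = -15*z - 12
∇×B = (6*y^2 + 6*z, -8*x + 15*y, -15*z - 12)
At (-3, -3, -1): (48, -21, 3).

(48, -21, 3)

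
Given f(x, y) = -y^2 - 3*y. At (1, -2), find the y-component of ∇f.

(∇f)_2 = ∂f/∂y = -2*y - 3
At (1, -2): 1.

1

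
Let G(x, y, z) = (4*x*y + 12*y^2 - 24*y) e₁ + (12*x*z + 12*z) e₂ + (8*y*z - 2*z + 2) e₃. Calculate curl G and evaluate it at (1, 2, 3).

(∇×G)₁ = ∂G₃/∂y − ∂G₂/∂z = -12*x + 8*z - 12
(∇×G)₂ = ∂G₁/∂z − ∂G₃/∂x = 0
(∇×G)₃ = ∂G₂/∂x − ∂G₁/∂y = -4*x - 24*y + 12*z + 24
∇×G = (-12*x + 8*z - 12, 0, -4*x - 24*y + 12*z + 24)
At (1, 2, 3): (0, 0, 8).

(0, 0, 8)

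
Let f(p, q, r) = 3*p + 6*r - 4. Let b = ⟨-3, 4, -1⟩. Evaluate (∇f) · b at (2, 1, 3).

∂f/∂p = 3
∂f/∂q = 0
∂f/∂r = 6
∇f at (2, 1, 3) = (3, 0, 6)
∇f · b = (3)(-3) + (0)(4) + (6)(-1) = -15

-15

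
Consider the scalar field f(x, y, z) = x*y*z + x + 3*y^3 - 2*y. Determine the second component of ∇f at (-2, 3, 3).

(∇f)_2 = ∂f/∂y = x*z + 9*y^2 - 2
At (-2, 3, 3): 73.

73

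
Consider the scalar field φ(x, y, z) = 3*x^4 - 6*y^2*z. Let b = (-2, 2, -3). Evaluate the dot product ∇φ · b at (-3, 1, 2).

∂φ/∂x = 12*x^3
∂φ/∂y = -12*y*z
∂φ/∂z = -6*y^2
∇φ at (-3, 1, 2) = (-324, -24, -6)
∇φ · b = (-324)(-2) + (-24)(2) + (-6)(-3) = 618

618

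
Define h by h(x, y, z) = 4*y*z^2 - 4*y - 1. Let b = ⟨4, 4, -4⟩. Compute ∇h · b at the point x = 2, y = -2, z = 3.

∂h/∂x = 0
∂h/∂y = 4*z^2 - 4
∂h/∂z = 8*y*z
∇h at (2, -2, 3) = (0, 32, -48)
∇h · b = (0)(4) + (32)(4) + (-48)(-4) = 320

320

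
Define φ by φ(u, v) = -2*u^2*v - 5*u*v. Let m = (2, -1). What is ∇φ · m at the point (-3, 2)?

∂φ/∂u = -4*u*v - 5*v
∂φ/∂v = -2*u^2 - 5*u
∇φ at (-3, 2) = (14, -3)
∇φ · m = (14)(2) + (-3)(-1) = 31

31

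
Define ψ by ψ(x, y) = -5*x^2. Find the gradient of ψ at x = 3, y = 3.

∂ψ/∂x = -10*x
∂ψ/∂y = 0
∇ψ = (-10*x, 0)
At (3, 3): (-30, 0).

(-30, 0)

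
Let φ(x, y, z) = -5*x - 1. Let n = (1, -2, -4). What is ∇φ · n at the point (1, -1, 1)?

∂φ/∂x = -5
∂φ/∂y = 0
∂φ/∂z = 0
∇φ at (1, -1, 1) = (-5, 0, 0)
∇φ · n = (-5)(1) + (0)(-2) + (0)(-4) = -5

-5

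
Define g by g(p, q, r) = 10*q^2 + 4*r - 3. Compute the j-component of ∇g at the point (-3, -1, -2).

-20

(∇g)_2 = ∂g/∂q = 20*q
At (-3, -1, -2): -20.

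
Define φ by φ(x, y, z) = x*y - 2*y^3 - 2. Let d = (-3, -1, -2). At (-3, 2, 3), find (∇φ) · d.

∂φ/∂x = y
∂φ/∂y = x - 6*y^2
∂φ/∂z = 0
∇φ at (-3, 2, 3) = (2, -27, 0)
∇φ · d = (2)(-3) + (-27)(-1) + (0)(-2) = 21

21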